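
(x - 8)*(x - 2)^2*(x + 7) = x^4 - 5*x^3 - 48*x^2 + 220*x - 224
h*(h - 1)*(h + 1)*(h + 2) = h^4 + 2*h^3 - h^2 - 2*h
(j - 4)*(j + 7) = j^2 + 3*j - 28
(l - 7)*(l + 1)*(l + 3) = l^3 - 3*l^2 - 25*l - 21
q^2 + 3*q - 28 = (q - 4)*(q + 7)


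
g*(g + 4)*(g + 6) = g^3 + 10*g^2 + 24*g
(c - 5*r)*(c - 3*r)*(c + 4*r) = c^3 - 4*c^2*r - 17*c*r^2 + 60*r^3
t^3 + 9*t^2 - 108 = (t - 3)*(t + 6)^2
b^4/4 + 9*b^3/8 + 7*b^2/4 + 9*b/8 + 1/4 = (b/2 + 1/2)*(b/2 + 1)*(b + 1/2)*(b + 1)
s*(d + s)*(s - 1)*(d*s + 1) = d^2*s^3 - d^2*s^2 + d*s^4 - d*s^3 + d*s^2 - d*s + s^3 - s^2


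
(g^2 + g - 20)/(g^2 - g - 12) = (g + 5)/(g + 3)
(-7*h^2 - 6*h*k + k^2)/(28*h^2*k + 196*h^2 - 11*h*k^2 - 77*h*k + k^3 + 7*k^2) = (-h - k)/(4*h*k + 28*h - k^2 - 7*k)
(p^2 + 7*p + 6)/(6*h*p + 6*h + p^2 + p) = (p + 6)/(6*h + p)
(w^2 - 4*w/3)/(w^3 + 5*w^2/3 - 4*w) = 1/(w + 3)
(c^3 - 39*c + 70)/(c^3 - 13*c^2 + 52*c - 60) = (c + 7)/(c - 6)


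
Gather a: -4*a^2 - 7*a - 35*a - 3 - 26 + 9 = -4*a^2 - 42*a - 20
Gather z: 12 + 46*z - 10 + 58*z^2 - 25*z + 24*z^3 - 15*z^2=24*z^3 + 43*z^2 + 21*z + 2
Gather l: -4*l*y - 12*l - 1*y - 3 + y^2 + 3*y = l*(-4*y - 12) + y^2 + 2*y - 3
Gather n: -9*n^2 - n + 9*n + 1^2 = -9*n^2 + 8*n + 1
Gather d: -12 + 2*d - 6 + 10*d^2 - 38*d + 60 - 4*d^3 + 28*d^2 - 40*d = -4*d^3 + 38*d^2 - 76*d + 42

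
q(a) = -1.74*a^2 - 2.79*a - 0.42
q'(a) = -3.48*a - 2.79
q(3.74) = -35.19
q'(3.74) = -15.81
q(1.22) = -6.41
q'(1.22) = -7.04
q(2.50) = -18.27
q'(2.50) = -11.49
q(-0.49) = 0.53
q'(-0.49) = -1.08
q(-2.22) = -2.80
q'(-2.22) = 4.94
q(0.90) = -4.34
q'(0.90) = -5.92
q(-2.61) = -4.99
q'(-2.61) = 6.29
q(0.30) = -1.41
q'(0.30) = -3.83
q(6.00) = -79.80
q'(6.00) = -23.67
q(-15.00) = -350.07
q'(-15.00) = 49.41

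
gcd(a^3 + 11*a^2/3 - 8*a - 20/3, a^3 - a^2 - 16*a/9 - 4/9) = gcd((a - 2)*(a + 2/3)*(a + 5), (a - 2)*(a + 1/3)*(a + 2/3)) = a^2 - 4*a/3 - 4/3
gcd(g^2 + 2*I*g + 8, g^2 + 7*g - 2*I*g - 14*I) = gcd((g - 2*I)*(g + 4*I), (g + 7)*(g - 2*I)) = g - 2*I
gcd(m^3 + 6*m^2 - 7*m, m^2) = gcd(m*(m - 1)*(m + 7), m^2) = m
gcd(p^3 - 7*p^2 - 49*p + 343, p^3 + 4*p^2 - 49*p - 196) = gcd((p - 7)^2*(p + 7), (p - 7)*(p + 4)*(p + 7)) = p^2 - 49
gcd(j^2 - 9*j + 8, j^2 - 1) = j - 1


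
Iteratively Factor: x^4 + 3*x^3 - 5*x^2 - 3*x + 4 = (x - 1)*(x^3 + 4*x^2 - x - 4) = (x - 1)*(x + 1)*(x^2 + 3*x - 4) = (x - 1)*(x + 1)*(x + 4)*(x - 1)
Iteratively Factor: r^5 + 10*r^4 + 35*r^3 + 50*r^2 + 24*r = (r + 1)*(r^4 + 9*r^3 + 26*r^2 + 24*r) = (r + 1)*(r + 4)*(r^3 + 5*r^2 + 6*r) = r*(r + 1)*(r + 4)*(r^2 + 5*r + 6) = r*(r + 1)*(r + 3)*(r + 4)*(r + 2)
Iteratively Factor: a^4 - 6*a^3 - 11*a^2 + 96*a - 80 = (a + 4)*(a^3 - 10*a^2 + 29*a - 20) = (a - 5)*(a + 4)*(a^2 - 5*a + 4) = (a - 5)*(a - 1)*(a + 4)*(a - 4)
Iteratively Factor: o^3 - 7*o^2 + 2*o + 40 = (o - 4)*(o^2 - 3*o - 10) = (o - 4)*(o + 2)*(o - 5)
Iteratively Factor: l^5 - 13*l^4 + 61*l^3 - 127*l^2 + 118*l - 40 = (l - 5)*(l^4 - 8*l^3 + 21*l^2 - 22*l + 8) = (l - 5)*(l - 1)*(l^3 - 7*l^2 + 14*l - 8) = (l - 5)*(l - 2)*(l - 1)*(l^2 - 5*l + 4) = (l - 5)*(l - 2)*(l - 1)^2*(l - 4)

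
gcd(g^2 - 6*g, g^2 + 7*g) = g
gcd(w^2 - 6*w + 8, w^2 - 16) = w - 4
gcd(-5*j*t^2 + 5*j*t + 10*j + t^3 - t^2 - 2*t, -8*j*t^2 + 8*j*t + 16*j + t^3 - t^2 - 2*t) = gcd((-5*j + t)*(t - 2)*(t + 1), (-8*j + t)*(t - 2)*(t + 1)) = t^2 - t - 2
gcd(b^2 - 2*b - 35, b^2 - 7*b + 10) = 1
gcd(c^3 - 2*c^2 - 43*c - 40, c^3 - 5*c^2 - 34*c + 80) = c^2 - 3*c - 40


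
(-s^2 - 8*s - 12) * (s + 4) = -s^3 - 12*s^2 - 44*s - 48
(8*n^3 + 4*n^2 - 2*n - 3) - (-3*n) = 8*n^3 + 4*n^2 + n - 3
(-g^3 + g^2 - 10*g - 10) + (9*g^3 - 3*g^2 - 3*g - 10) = 8*g^3 - 2*g^2 - 13*g - 20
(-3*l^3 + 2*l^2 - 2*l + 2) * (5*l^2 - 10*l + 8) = -15*l^5 + 40*l^4 - 54*l^3 + 46*l^2 - 36*l + 16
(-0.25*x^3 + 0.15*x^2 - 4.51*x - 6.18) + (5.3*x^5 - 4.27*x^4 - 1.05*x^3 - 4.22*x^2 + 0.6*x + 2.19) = 5.3*x^5 - 4.27*x^4 - 1.3*x^3 - 4.07*x^2 - 3.91*x - 3.99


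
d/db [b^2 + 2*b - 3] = 2*b + 2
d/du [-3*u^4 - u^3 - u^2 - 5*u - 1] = -12*u^3 - 3*u^2 - 2*u - 5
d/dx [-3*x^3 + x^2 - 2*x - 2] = -9*x^2 + 2*x - 2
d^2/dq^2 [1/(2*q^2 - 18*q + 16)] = (-q^2 + 9*q + (2*q - 9)^2 - 8)/(q^2 - 9*q + 8)^3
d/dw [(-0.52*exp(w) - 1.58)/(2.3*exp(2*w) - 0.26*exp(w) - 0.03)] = (1.196*exp(2*w) + 7.268*exp(w) - 0.3952)*exp(w)/(5.29*exp(4*w) - 1.196*exp(3*w) - 0.0704*exp(2*w) + 0.0156*exp(w) + 0.0009)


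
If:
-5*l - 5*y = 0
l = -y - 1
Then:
No Solution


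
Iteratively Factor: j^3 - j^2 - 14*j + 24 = (j + 4)*(j^2 - 5*j + 6) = (j - 3)*(j + 4)*(j - 2)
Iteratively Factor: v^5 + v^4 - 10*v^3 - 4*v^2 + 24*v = (v + 3)*(v^4 - 2*v^3 - 4*v^2 + 8*v) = v*(v + 3)*(v^3 - 2*v^2 - 4*v + 8) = v*(v - 2)*(v + 3)*(v^2 - 4) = v*(v - 2)*(v + 2)*(v + 3)*(v - 2)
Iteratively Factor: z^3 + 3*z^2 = (z + 3)*(z^2) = z*(z + 3)*(z)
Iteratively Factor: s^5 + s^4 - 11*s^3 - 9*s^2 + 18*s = (s + 2)*(s^4 - s^3 - 9*s^2 + 9*s) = (s - 3)*(s + 2)*(s^3 + 2*s^2 - 3*s) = s*(s - 3)*(s + 2)*(s^2 + 2*s - 3) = s*(s - 3)*(s - 1)*(s + 2)*(s + 3)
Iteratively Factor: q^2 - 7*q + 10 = (q - 2)*(q - 5)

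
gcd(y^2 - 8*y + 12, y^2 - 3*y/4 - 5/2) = y - 2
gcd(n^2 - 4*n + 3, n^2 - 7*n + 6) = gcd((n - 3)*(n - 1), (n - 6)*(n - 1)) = n - 1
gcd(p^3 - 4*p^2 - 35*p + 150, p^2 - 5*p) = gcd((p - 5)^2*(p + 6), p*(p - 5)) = p - 5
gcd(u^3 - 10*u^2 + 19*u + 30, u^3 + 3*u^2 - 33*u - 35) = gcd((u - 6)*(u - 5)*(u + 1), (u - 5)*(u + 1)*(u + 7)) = u^2 - 4*u - 5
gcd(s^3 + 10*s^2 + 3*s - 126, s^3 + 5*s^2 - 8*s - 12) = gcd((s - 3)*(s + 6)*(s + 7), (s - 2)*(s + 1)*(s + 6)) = s + 6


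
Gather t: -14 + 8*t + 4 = 8*t - 10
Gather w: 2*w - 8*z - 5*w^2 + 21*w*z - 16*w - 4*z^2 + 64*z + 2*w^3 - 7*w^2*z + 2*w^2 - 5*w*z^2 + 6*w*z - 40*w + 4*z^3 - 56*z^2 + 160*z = 2*w^3 + w^2*(-7*z - 3) + w*(-5*z^2 + 27*z - 54) + 4*z^3 - 60*z^2 + 216*z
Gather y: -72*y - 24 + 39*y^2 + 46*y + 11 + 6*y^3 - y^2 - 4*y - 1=6*y^3 + 38*y^2 - 30*y - 14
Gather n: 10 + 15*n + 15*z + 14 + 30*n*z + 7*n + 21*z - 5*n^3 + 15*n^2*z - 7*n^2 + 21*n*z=-5*n^3 + n^2*(15*z - 7) + n*(51*z + 22) + 36*z + 24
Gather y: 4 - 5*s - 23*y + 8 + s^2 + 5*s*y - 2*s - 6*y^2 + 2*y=s^2 - 7*s - 6*y^2 + y*(5*s - 21) + 12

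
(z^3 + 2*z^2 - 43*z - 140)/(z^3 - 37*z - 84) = (z + 5)/(z + 3)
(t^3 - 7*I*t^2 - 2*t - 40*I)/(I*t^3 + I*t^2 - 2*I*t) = (-I*t^3 - 7*t^2 + 2*I*t - 40)/(t*(t^2 + t - 2))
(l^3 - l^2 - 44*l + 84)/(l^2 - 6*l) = l + 5 - 14/l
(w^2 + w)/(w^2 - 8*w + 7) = w*(w + 1)/(w^2 - 8*w + 7)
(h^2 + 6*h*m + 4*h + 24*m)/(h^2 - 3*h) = (h^2 + 6*h*m + 4*h + 24*m)/(h*(h - 3))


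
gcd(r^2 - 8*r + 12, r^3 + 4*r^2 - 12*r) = r - 2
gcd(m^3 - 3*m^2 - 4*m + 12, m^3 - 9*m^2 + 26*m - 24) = m^2 - 5*m + 6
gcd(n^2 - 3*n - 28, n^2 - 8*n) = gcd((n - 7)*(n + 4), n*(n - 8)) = 1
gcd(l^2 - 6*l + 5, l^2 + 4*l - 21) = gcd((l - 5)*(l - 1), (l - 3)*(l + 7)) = 1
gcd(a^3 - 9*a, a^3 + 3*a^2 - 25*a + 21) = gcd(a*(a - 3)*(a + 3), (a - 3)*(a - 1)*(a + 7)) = a - 3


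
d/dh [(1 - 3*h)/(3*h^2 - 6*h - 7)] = 3*(3*h^2 - 2*h + 9)/(9*h^4 - 36*h^3 - 6*h^2 + 84*h + 49)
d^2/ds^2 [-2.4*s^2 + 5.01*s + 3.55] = -4.80000000000000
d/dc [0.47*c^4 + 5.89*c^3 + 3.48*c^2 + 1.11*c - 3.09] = 1.88*c^3 + 17.67*c^2 + 6.96*c + 1.11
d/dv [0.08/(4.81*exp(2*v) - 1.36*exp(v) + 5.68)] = (0.1088 - 0.7696*exp(v))*exp(v)/(4.81*exp(2*v) - 1.36*exp(v) + 5.68)^2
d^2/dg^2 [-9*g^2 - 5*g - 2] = -18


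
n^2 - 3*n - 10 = (n - 5)*(n + 2)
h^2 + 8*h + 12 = (h + 2)*(h + 6)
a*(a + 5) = a^2 + 5*a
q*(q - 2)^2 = q^3 - 4*q^2 + 4*q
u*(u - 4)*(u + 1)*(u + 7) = u^4 + 4*u^3 - 25*u^2 - 28*u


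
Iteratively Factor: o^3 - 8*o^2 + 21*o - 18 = (o - 2)*(o^2 - 6*o + 9) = (o - 3)*(o - 2)*(o - 3)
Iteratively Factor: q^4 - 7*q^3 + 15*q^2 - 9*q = (q - 1)*(q^3 - 6*q^2 + 9*q) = (q - 3)*(q - 1)*(q^2 - 3*q) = q*(q - 3)*(q - 1)*(q - 3)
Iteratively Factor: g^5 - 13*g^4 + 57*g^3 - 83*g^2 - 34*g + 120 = (g - 3)*(g^4 - 10*g^3 + 27*g^2 - 2*g - 40) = (g - 5)*(g - 3)*(g^3 - 5*g^2 + 2*g + 8) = (g - 5)*(g - 4)*(g - 3)*(g^2 - g - 2) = (g - 5)*(g - 4)*(g - 3)*(g - 2)*(g + 1)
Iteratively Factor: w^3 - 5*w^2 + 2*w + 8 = (w + 1)*(w^2 - 6*w + 8) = (w - 2)*(w + 1)*(w - 4)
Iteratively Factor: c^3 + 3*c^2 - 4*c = (c)*(c^2 + 3*c - 4) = c*(c + 4)*(c - 1)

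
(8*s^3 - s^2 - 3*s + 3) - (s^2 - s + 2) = 8*s^3 - 2*s^2 - 2*s + 1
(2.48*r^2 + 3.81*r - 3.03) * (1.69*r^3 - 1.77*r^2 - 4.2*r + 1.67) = 4.1912*r^5 + 2.0493*r^4 - 22.2804*r^3 - 6.4973*r^2 + 19.0887*r - 5.0601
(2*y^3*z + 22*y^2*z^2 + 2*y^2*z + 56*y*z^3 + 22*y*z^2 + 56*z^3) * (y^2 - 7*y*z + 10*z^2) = 2*y^5*z + 8*y^4*z^2 + 2*y^4*z - 78*y^3*z^3 + 8*y^3*z^2 - 172*y^2*z^4 - 78*y^2*z^3 + 560*y*z^5 - 172*y*z^4 + 560*z^5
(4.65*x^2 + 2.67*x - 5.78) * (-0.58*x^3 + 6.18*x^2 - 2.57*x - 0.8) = -2.697*x^5 + 27.1884*x^4 + 7.9025*x^3 - 46.3023*x^2 + 12.7186*x + 4.624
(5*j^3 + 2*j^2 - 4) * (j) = 5*j^4 + 2*j^3 - 4*j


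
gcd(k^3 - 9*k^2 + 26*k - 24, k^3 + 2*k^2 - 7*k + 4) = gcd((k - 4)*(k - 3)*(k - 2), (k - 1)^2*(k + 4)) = 1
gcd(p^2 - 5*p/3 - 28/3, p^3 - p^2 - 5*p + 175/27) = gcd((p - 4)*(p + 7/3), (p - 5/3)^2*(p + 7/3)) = p + 7/3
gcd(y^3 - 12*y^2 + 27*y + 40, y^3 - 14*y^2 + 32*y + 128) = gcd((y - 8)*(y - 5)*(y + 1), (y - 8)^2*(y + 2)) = y - 8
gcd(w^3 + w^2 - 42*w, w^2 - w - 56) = w + 7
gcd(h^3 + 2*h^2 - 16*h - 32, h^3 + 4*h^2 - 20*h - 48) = h^2 - 2*h - 8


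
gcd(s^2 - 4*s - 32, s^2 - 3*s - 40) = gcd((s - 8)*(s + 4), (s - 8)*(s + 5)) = s - 8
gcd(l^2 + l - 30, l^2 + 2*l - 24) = l + 6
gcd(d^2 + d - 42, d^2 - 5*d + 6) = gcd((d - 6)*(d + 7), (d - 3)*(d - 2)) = 1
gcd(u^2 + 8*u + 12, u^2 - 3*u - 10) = u + 2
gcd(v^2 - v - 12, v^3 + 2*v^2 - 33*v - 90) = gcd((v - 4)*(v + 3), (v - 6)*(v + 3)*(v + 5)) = v + 3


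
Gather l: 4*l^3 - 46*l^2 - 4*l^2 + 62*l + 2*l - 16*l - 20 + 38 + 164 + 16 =4*l^3 - 50*l^2 + 48*l + 198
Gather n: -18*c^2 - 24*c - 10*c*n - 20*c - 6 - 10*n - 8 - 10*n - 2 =-18*c^2 - 44*c + n*(-10*c - 20) - 16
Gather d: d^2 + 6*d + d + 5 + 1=d^2 + 7*d + 6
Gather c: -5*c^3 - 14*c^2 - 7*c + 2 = -5*c^3 - 14*c^2 - 7*c + 2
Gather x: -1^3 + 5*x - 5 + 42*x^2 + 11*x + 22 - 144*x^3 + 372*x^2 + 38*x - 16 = -144*x^3 + 414*x^2 + 54*x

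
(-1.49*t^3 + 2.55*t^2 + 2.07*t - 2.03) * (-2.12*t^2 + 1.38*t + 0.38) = 3.1588*t^5 - 7.4622*t^4 - 1.4356*t^3 + 8.1292*t^2 - 2.0148*t - 0.7714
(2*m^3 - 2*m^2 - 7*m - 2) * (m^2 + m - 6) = 2*m^5 - 21*m^3 + 3*m^2 + 40*m + 12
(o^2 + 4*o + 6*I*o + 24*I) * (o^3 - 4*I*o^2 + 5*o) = o^5 + 4*o^4 + 2*I*o^4 + 29*o^3 + 8*I*o^3 + 116*o^2 + 30*I*o^2 + 120*I*o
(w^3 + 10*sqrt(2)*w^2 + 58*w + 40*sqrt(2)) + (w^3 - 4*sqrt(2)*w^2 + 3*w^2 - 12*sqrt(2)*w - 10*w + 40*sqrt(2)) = 2*w^3 + 3*w^2 + 6*sqrt(2)*w^2 - 12*sqrt(2)*w + 48*w + 80*sqrt(2)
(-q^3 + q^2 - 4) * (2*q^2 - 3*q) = -2*q^5 + 5*q^4 - 3*q^3 - 8*q^2 + 12*q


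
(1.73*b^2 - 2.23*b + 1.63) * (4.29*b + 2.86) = 7.4217*b^3 - 4.6189*b^2 + 0.6149*b + 4.6618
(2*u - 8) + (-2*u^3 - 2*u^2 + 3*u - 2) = -2*u^3 - 2*u^2 + 5*u - 10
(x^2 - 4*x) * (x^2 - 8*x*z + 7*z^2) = x^4 - 8*x^3*z - 4*x^3 + 7*x^2*z^2 + 32*x^2*z - 28*x*z^2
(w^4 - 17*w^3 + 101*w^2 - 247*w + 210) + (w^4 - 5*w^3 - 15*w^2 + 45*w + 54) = 2*w^4 - 22*w^3 + 86*w^2 - 202*w + 264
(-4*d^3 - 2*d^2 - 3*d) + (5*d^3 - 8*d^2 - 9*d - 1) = d^3 - 10*d^2 - 12*d - 1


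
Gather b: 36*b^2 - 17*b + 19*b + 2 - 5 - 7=36*b^2 + 2*b - 10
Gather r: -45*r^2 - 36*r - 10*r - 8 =-45*r^2 - 46*r - 8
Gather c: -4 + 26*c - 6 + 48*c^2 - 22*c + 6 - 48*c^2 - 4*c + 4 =0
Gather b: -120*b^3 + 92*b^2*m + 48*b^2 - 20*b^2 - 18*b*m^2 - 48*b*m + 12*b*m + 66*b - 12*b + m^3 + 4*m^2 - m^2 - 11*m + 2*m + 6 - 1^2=-120*b^3 + b^2*(92*m + 28) + b*(-18*m^2 - 36*m + 54) + m^3 + 3*m^2 - 9*m + 5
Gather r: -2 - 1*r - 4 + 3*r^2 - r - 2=3*r^2 - 2*r - 8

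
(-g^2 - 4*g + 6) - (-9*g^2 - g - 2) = 8*g^2 - 3*g + 8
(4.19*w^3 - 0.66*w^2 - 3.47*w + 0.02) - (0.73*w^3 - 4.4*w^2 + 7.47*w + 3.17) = 3.46*w^3 + 3.74*w^2 - 10.94*w - 3.15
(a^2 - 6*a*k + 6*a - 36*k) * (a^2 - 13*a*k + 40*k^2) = a^4 - 19*a^3*k + 6*a^3 + 118*a^2*k^2 - 114*a^2*k - 240*a*k^3 + 708*a*k^2 - 1440*k^3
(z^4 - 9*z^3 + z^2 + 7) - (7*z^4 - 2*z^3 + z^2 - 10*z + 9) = -6*z^4 - 7*z^3 + 10*z - 2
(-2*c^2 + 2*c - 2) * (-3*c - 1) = 6*c^3 - 4*c^2 + 4*c + 2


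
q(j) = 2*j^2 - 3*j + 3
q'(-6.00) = -27.00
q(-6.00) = 93.00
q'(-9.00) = -39.00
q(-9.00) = 192.00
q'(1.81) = 4.24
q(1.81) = 4.12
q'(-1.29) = -8.16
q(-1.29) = 10.20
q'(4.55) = 15.20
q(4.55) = 30.76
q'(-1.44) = -8.76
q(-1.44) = 11.47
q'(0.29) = -1.84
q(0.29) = 2.30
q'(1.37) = 2.48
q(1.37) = 2.64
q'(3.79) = 12.16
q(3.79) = 20.36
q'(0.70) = -0.20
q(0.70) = 1.88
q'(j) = 4*j - 3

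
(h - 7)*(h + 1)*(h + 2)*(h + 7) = h^4 + 3*h^3 - 47*h^2 - 147*h - 98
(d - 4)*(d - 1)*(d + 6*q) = d^3 + 6*d^2*q - 5*d^2 - 30*d*q + 4*d + 24*q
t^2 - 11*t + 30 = (t - 6)*(t - 5)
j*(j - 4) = j^2 - 4*j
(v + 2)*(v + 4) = v^2 + 6*v + 8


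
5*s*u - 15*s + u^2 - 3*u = (5*s + u)*(u - 3)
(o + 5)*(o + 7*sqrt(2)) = o^2 + 5*o + 7*sqrt(2)*o + 35*sqrt(2)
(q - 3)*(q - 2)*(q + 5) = q^3 - 19*q + 30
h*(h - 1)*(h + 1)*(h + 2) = h^4 + 2*h^3 - h^2 - 2*h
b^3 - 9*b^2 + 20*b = b*(b - 5)*(b - 4)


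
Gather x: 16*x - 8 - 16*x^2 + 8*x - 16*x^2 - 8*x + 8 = -32*x^2 + 16*x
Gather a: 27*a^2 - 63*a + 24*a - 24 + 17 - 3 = 27*a^2 - 39*a - 10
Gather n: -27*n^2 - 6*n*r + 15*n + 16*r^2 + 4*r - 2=-27*n^2 + n*(15 - 6*r) + 16*r^2 + 4*r - 2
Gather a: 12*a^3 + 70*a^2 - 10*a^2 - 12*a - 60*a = 12*a^3 + 60*a^2 - 72*a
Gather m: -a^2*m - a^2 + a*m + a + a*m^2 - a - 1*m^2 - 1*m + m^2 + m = -a^2 + a*m^2 + m*(-a^2 + a)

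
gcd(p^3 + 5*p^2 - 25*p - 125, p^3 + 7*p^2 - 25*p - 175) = p^2 - 25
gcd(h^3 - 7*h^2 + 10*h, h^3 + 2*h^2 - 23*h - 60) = h - 5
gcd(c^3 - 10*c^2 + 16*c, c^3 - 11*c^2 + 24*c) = c^2 - 8*c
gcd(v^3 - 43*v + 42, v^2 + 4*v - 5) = v - 1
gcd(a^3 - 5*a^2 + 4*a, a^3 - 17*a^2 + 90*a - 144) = 1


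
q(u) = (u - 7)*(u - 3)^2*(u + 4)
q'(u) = (u - 7)*(u - 3)^2 + (u - 7)*(u + 4)*(2*u - 6) + (u - 3)^2*(u + 4) = 4*u^3 - 27*u^2 - 2*u + 141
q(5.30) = -83.63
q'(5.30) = -32.52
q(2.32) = -13.68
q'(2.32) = 40.98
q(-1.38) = -421.21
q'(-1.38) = 81.83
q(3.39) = -4.06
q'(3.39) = -20.23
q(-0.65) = -341.42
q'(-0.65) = 129.79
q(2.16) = -21.04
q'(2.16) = 51.02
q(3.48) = -6.07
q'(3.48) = -24.36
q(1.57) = -61.85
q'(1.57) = 86.79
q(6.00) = -90.00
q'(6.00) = 21.00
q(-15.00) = 78408.00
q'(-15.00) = -19404.00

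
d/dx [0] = 0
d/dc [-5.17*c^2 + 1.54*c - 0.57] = 1.54 - 10.34*c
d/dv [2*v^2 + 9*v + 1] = 4*v + 9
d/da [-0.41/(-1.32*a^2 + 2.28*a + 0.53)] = (0.9348 - 1.0824*a)/(-1.32*a^2 + 2.28*a + 0.53)^2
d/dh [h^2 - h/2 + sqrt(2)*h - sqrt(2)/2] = 2*h - 1/2 + sqrt(2)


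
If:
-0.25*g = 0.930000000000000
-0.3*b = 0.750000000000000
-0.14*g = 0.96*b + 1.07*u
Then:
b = -2.50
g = -3.72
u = 2.73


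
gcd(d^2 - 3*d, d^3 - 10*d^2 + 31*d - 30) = d - 3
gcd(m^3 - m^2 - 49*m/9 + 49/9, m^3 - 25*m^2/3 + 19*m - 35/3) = m^2 - 10*m/3 + 7/3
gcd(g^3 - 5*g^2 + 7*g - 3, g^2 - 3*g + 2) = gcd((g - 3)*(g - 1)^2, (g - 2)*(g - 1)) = g - 1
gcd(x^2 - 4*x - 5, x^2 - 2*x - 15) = x - 5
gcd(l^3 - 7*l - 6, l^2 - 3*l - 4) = l + 1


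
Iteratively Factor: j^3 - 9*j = (j + 3)*(j^2 - 3*j) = (j - 3)*(j + 3)*(j)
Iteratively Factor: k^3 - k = (k - 1)*(k^2 + k) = (k - 1)*(k + 1)*(k)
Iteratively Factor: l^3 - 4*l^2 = (l)*(l^2 - 4*l) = l^2*(l - 4)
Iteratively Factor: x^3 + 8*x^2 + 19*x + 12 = (x + 4)*(x^2 + 4*x + 3) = (x + 3)*(x + 4)*(x + 1)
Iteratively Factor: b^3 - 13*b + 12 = (b - 3)*(b^2 + 3*b - 4) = (b - 3)*(b + 4)*(b - 1)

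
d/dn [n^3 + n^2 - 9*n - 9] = 3*n^2 + 2*n - 9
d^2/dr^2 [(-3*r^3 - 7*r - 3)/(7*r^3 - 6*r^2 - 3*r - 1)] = 12*(-21*r^6 - 203*r^5 - 21*r^4 + 100*r^3 - 76*r^2 - 18*r + 2)/(343*r^9 - 882*r^8 + 315*r^7 + 393*r^6 + 117*r^5 - 144*r^4 - 114*r^3 - 45*r^2 - 9*r - 1)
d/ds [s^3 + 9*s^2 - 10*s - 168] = 3*s^2 + 18*s - 10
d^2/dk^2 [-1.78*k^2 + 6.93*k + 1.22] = -3.56000000000000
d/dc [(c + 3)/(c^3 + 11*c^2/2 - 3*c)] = 2*(-4*c^3 - 29*c^2 - 66*c + 18)/(c^2*(4*c^4 + 44*c^3 + 97*c^2 - 132*c + 36))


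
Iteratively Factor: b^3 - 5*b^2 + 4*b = (b)*(b^2 - 5*b + 4) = b*(b - 1)*(b - 4)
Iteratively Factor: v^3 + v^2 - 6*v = (v + 3)*(v^2 - 2*v) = (v - 2)*(v + 3)*(v)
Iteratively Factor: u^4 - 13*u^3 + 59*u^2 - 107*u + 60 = (u - 5)*(u^3 - 8*u^2 + 19*u - 12) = (u - 5)*(u - 1)*(u^2 - 7*u + 12) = (u - 5)*(u - 4)*(u - 1)*(u - 3)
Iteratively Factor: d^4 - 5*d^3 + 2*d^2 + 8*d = (d + 1)*(d^3 - 6*d^2 + 8*d) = d*(d + 1)*(d^2 - 6*d + 8) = d*(d - 2)*(d + 1)*(d - 4)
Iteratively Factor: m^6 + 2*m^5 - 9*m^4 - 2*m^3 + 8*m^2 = (m - 1)*(m^5 + 3*m^4 - 6*m^3 - 8*m^2) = m*(m - 1)*(m^4 + 3*m^3 - 6*m^2 - 8*m) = m*(m - 2)*(m - 1)*(m^3 + 5*m^2 + 4*m) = m^2*(m - 2)*(m - 1)*(m^2 + 5*m + 4) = m^2*(m - 2)*(m - 1)*(m + 1)*(m + 4)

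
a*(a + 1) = a^2 + a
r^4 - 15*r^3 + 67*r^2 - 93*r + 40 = (r - 8)*(r - 5)*(r - 1)^2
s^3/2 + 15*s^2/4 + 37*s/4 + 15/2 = (s/2 + 1)*(s + 5/2)*(s + 3)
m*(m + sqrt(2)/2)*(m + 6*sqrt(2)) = m^3 + 13*sqrt(2)*m^2/2 + 6*m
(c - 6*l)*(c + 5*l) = c^2 - c*l - 30*l^2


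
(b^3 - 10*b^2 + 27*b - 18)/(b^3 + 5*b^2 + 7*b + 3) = (b^3 - 10*b^2 + 27*b - 18)/(b^3 + 5*b^2 + 7*b + 3)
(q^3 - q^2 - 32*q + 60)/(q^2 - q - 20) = (q^2 + 4*q - 12)/(q + 4)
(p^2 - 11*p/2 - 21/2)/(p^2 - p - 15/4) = 2*(p - 7)/(2*p - 5)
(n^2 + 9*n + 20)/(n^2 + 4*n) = (n + 5)/n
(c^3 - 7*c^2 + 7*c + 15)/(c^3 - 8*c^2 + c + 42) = (c^2 - 4*c - 5)/(c^2 - 5*c - 14)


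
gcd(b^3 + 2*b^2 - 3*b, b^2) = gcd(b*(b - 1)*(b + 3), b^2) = b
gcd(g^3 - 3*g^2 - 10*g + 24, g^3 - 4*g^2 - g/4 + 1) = g - 4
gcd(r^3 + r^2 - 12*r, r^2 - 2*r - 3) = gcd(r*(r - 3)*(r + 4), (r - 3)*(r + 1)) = r - 3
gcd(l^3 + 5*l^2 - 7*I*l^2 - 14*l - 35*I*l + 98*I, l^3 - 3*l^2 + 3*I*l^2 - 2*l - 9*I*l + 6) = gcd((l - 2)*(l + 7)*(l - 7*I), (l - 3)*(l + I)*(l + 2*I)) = 1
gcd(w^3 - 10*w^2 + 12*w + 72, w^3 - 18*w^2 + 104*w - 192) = w - 6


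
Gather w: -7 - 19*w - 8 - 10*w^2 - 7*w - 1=-10*w^2 - 26*w - 16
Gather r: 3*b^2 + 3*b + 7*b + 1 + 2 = 3*b^2 + 10*b + 3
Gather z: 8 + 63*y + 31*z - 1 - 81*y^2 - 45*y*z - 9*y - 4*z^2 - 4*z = -81*y^2 + 54*y - 4*z^2 + z*(27 - 45*y) + 7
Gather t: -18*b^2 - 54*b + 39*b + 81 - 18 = -18*b^2 - 15*b + 63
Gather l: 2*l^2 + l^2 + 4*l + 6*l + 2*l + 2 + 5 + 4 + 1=3*l^2 + 12*l + 12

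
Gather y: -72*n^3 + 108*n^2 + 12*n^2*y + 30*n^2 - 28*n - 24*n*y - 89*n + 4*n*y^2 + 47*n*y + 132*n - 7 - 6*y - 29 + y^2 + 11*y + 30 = -72*n^3 + 138*n^2 + 15*n + y^2*(4*n + 1) + y*(12*n^2 + 23*n + 5) - 6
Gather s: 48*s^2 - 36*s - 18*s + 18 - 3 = 48*s^2 - 54*s + 15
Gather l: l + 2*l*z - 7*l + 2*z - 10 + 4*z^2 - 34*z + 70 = l*(2*z - 6) + 4*z^2 - 32*z + 60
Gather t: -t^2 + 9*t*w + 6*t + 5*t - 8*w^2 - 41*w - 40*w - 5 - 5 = -t^2 + t*(9*w + 11) - 8*w^2 - 81*w - 10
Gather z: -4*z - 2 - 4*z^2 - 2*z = -4*z^2 - 6*z - 2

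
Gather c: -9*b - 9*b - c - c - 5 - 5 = -18*b - 2*c - 10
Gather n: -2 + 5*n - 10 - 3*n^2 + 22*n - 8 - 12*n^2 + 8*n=-15*n^2 + 35*n - 20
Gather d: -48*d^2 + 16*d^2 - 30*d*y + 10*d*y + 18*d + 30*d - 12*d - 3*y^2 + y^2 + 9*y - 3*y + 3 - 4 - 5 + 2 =-32*d^2 + d*(36 - 20*y) - 2*y^2 + 6*y - 4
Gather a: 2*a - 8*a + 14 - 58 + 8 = -6*a - 36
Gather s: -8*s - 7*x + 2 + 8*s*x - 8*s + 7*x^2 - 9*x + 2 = s*(8*x - 16) + 7*x^2 - 16*x + 4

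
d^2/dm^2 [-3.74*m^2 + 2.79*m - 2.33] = -7.48000000000000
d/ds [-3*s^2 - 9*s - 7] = -6*s - 9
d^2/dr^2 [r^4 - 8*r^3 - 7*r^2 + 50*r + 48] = 12*r^2 - 48*r - 14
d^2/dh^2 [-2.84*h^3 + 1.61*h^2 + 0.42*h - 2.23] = 3.22 - 17.04*h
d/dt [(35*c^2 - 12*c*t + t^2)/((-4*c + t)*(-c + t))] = c*(127*c^2 - 62*c*t + 7*t^2)/(16*c^4 - 40*c^3*t + 33*c^2*t^2 - 10*c*t^3 + t^4)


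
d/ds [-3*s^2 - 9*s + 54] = -6*s - 9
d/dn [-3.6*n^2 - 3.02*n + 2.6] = -7.2*n - 3.02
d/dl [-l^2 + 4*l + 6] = 4 - 2*l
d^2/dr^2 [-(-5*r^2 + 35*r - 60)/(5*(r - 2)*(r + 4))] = 6*(-3*r^3 + 20*r^2 - 32*r + 32)/(r^6 + 6*r^5 - 12*r^4 - 88*r^3 + 96*r^2 + 384*r - 512)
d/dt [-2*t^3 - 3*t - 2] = -6*t^2 - 3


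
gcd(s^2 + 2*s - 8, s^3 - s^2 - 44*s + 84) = s - 2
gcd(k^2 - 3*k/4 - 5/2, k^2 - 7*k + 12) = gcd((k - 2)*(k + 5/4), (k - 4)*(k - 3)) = 1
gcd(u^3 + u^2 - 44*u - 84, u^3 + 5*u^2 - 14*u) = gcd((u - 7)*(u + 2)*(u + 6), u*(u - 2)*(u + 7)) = 1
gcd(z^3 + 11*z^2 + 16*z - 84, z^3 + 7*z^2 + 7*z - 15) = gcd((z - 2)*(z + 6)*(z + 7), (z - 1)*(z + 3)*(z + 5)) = 1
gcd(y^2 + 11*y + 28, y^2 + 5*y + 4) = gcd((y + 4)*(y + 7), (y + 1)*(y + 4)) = y + 4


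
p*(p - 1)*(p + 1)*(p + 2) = p^4 + 2*p^3 - p^2 - 2*p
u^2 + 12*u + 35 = (u + 5)*(u + 7)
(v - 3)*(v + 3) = v^2 - 9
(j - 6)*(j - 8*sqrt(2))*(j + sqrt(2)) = j^3 - 7*sqrt(2)*j^2 - 6*j^2 - 16*j + 42*sqrt(2)*j + 96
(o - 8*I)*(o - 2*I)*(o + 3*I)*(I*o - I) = I*o^4 + 7*o^3 - I*o^3 - 7*o^2 + 14*I*o^2 + 48*o - 14*I*o - 48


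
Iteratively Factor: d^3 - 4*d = (d)*(d^2 - 4) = d*(d - 2)*(d + 2)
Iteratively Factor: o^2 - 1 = (o - 1)*(o + 1)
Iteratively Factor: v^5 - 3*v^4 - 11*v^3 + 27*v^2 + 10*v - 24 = (v - 4)*(v^4 + v^3 - 7*v^2 - v + 6) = (v - 4)*(v - 1)*(v^3 + 2*v^2 - 5*v - 6) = (v - 4)*(v - 1)*(v + 3)*(v^2 - v - 2) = (v - 4)*(v - 2)*(v - 1)*(v + 3)*(v + 1)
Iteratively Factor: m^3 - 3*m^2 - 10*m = (m - 5)*(m^2 + 2*m) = (m - 5)*(m + 2)*(m)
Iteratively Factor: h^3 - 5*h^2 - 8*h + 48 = (h - 4)*(h^2 - h - 12) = (h - 4)*(h + 3)*(h - 4)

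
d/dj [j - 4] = 1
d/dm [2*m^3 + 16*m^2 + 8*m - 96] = 6*m^2 + 32*m + 8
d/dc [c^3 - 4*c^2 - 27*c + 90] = 3*c^2 - 8*c - 27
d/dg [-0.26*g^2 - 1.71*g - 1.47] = -0.52*g - 1.71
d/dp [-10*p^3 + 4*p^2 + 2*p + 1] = -30*p^2 + 8*p + 2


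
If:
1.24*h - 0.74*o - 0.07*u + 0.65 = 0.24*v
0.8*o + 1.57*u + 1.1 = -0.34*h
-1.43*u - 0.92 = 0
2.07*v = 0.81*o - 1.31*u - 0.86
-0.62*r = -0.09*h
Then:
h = -0.50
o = 0.10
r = -0.07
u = -0.64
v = 0.03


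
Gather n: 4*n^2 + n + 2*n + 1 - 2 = 4*n^2 + 3*n - 1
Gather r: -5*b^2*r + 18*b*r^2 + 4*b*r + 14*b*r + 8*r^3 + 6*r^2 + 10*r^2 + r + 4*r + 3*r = 8*r^3 + r^2*(18*b + 16) + r*(-5*b^2 + 18*b + 8)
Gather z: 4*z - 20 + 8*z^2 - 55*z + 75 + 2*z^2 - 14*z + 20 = 10*z^2 - 65*z + 75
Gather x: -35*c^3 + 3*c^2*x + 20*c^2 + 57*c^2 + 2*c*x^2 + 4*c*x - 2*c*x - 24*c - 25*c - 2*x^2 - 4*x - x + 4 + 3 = -35*c^3 + 77*c^2 - 49*c + x^2*(2*c - 2) + x*(3*c^2 + 2*c - 5) + 7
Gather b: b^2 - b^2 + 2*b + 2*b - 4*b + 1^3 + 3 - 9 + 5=0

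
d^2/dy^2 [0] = 0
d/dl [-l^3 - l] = -3*l^2 - 1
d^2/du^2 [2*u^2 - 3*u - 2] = 4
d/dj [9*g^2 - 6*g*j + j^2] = -6*g + 2*j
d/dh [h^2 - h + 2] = 2*h - 1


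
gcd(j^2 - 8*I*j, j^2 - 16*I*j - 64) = j - 8*I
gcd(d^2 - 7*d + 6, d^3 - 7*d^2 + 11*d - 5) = d - 1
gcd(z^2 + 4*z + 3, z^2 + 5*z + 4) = z + 1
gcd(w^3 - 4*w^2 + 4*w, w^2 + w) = w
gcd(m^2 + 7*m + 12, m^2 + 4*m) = m + 4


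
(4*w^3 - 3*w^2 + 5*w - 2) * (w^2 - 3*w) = 4*w^5 - 15*w^4 + 14*w^3 - 17*w^2 + 6*w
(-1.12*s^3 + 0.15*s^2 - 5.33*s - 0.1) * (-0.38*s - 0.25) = 0.4256*s^4 + 0.223*s^3 + 1.9879*s^2 + 1.3705*s + 0.025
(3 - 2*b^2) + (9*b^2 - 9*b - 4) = 7*b^2 - 9*b - 1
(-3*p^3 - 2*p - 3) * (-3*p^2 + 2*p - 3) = 9*p^5 - 6*p^4 + 15*p^3 + 5*p^2 + 9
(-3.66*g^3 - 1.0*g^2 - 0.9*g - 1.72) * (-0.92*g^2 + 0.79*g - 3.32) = 3.3672*g^5 - 1.9714*g^4 + 12.1892*g^3 + 4.1914*g^2 + 1.6292*g + 5.7104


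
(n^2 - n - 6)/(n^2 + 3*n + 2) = (n - 3)/(n + 1)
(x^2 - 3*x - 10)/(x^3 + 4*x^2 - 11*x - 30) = (x - 5)/(x^2 + 2*x - 15)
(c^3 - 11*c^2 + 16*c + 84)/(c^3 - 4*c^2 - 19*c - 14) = (c - 6)/(c + 1)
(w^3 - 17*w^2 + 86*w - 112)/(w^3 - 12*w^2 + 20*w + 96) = (w^2 - 9*w + 14)/(w^2 - 4*w - 12)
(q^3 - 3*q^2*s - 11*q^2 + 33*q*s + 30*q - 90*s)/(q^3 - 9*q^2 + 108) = (q^2 - 3*q*s - 5*q + 15*s)/(q^2 - 3*q - 18)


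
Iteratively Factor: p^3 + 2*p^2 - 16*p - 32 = (p + 4)*(p^2 - 2*p - 8) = (p - 4)*(p + 4)*(p + 2)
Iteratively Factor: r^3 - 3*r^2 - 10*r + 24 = (r - 2)*(r^2 - r - 12) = (r - 4)*(r - 2)*(r + 3)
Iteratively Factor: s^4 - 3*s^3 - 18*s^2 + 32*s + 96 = (s - 4)*(s^3 + s^2 - 14*s - 24) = (s - 4)*(s + 3)*(s^2 - 2*s - 8) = (s - 4)*(s + 2)*(s + 3)*(s - 4)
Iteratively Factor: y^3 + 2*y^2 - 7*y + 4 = (y - 1)*(y^2 + 3*y - 4) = (y - 1)^2*(y + 4)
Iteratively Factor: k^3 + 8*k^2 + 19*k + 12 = (k + 1)*(k^2 + 7*k + 12) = (k + 1)*(k + 3)*(k + 4)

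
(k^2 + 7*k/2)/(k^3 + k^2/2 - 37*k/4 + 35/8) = 4*k/(4*k^2 - 12*k + 5)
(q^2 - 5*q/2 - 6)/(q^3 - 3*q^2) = (q^2 - 5*q/2 - 6)/(q^2*(q - 3))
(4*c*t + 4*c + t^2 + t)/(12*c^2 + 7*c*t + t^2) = (t + 1)/(3*c + t)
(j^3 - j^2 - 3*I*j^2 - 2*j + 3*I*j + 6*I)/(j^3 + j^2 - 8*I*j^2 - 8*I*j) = (j^2 - j*(2 + 3*I) + 6*I)/(j*(j - 8*I))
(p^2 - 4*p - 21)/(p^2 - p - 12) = (p - 7)/(p - 4)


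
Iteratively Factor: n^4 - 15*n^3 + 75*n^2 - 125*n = (n)*(n^3 - 15*n^2 + 75*n - 125) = n*(n - 5)*(n^2 - 10*n + 25) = n*(n - 5)^2*(n - 5)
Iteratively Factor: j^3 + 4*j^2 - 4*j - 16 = (j - 2)*(j^2 + 6*j + 8) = (j - 2)*(j + 2)*(j + 4)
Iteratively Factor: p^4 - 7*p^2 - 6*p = (p)*(p^3 - 7*p - 6) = p*(p + 2)*(p^2 - 2*p - 3) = p*(p + 1)*(p + 2)*(p - 3)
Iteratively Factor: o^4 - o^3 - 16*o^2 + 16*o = (o)*(o^3 - o^2 - 16*o + 16) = o*(o - 4)*(o^2 + 3*o - 4) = o*(o - 4)*(o + 4)*(o - 1)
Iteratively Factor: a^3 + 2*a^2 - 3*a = (a + 3)*(a^2 - a) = a*(a + 3)*(a - 1)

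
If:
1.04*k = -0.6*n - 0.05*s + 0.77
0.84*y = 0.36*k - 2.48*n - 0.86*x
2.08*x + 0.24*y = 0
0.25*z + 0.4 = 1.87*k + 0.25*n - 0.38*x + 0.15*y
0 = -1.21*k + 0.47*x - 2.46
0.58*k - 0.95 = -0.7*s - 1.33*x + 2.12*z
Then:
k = -0.78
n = 8.25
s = -67.37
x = 3.23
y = -27.99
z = -20.88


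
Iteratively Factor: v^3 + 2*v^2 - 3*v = (v)*(v^2 + 2*v - 3) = v*(v + 3)*(v - 1)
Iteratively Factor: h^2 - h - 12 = (h + 3)*(h - 4)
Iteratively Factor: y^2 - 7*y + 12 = (y - 3)*(y - 4)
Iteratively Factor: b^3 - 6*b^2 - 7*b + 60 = (b - 5)*(b^2 - b - 12) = (b - 5)*(b - 4)*(b + 3)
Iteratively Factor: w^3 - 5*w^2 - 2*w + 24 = (w - 3)*(w^2 - 2*w - 8) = (w - 3)*(w + 2)*(w - 4)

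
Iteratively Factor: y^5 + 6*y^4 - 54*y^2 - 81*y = (y + 3)*(y^4 + 3*y^3 - 9*y^2 - 27*y) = (y + 3)^2*(y^3 - 9*y) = (y - 3)*(y + 3)^2*(y^2 + 3*y) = y*(y - 3)*(y + 3)^2*(y + 3)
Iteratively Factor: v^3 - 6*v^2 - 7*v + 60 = (v + 3)*(v^2 - 9*v + 20) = (v - 5)*(v + 3)*(v - 4)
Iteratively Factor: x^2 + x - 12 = (x + 4)*(x - 3)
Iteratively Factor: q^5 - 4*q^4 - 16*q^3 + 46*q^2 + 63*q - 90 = (q - 3)*(q^4 - q^3 - 19*q^2 - 11*q + 30) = (q - 3)*(q + 2)*(q^3 - 3*q^2 - 13*q + 15) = (q - 5)*(q - 3)*(q + 2)*(q^2 + 2*q - 3) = (q - 5)*(q - 3)*(q + 2)*(q + 3)*(q - 1)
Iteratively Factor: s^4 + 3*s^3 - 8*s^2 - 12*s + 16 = (s + 4)*(s^3 - s^2 - 4*s + 4) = (s - 1)*(s + 4)*(s^2 - 4) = (s - 2)*(s - 1)*(s + 4)*(s + 2)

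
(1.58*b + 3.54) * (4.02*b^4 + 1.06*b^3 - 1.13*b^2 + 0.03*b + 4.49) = 6.3516*b^5 + 15.9056*b^4 + 1.967*b^3 - 3.9528*b^2 + 7.2004*b + 15.8946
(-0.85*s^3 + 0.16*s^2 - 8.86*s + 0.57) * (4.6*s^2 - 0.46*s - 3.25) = -3.91*s^5 + 1.127*s^4 - 38.0671*s^3 + 6.1776*s^2 + 28.5328*s - 1.8525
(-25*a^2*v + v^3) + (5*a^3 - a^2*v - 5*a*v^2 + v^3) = 5*a^3 - 26*a^2*v - 5*a*v^2 + 2*v^3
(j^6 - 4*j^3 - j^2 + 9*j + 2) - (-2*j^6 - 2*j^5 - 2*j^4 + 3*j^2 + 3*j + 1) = 3*j^6 + 2*j^5 + 2*j^4 - 4*j^3 - 4*j^2 + 6*j + 1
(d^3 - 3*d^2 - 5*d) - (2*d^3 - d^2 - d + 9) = -d^3 - 2*d^2 - 4*d - 9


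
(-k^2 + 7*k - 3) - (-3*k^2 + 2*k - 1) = 2*k^2 + 5*k - 2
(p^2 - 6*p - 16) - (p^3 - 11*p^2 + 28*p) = -p^3 + 12*p^2 - 34*p - 16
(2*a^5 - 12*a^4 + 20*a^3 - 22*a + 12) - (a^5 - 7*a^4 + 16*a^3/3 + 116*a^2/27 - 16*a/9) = a^5 - 5*a^4 + 44*a^3/3 - 116*a^2/27 - 182*a/9 + 12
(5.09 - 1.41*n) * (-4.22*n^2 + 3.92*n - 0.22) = 5.9502*n^3 - 27.007*n^2 + 20.263*n - 1.1198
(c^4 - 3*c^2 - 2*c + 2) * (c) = c^5 - 3*c^3 - 2*c^2 + 2*c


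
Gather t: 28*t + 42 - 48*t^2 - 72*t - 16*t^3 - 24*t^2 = -16*t^3 - 72*t^2 - 44*t + 42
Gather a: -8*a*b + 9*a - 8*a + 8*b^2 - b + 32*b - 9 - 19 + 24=a*(1 - 8*b) + 8*b^2 + 31*b - 4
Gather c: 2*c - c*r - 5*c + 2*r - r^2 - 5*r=c*(-r - 3) - r^2 - 3*r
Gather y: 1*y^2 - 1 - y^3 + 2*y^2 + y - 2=-y^3 + 3*y^2 + y - 3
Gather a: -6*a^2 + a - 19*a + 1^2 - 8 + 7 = -6*a^2 - 18*a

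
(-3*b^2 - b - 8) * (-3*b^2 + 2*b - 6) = 9*b^4 - 3*b^3 + 40*b^2 - 10*b + 48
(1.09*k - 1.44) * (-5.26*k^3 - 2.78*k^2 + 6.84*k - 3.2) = -5.7334*k^4 + 4.5442*k^3 + 11.4588*k^2 - 13.3376*k + 4.608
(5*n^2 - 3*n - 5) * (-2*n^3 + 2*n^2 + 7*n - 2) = -10*n^5 + 16*n^4 + 39*n^3 - 41*n^2 - 29*n + 10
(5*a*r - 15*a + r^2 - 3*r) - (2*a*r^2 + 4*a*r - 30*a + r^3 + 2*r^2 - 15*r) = -2*a*r^2 + a*r + 15*a - r^3 - r^2 + 12*r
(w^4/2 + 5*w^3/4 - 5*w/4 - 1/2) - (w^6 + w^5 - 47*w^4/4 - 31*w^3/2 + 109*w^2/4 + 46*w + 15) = -w^6 - w^5 + 49*w^4/4 + 67*w^3/4 - 109*w^2/4 - 189*w/4 - 31/2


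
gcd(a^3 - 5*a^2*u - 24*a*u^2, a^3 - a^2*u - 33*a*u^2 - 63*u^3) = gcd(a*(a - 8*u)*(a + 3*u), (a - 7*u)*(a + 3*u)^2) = a + 3*u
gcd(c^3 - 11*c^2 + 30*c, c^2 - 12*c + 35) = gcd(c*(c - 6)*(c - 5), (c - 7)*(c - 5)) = c - 5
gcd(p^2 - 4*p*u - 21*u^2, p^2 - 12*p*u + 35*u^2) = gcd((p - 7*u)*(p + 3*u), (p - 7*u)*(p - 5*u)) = p - 7*u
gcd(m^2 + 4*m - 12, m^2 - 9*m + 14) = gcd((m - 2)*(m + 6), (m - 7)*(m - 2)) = m - 2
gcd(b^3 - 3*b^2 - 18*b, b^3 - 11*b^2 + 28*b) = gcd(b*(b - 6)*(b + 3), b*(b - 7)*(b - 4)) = b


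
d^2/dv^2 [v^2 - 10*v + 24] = 2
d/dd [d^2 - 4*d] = 2*d - 4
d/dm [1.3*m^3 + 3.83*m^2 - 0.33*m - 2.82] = 3.9*m^2 + 7.66*m - 0.33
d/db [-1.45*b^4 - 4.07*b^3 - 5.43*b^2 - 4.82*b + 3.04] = -5.8*b^3 - 12.21*b^2 - 10.86*b - 4.82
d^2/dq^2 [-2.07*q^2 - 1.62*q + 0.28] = -4.14000000000000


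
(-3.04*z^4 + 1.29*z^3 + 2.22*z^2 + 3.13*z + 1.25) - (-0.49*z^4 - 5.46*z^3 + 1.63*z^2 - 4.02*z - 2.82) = -2.55*z^4 + 6.75*z^3 + 0.59*z^2 + 7.15*z + 4.07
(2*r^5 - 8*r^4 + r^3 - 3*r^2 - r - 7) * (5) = 10*r^5 - 40*r^4 + 5*r^3 - 15*r^2 - 5*r - 35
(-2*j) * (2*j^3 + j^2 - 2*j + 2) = -4*j^4 - 2*j^3 + 4*j^2 - 4*j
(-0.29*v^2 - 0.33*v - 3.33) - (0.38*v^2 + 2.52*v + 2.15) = -0.67*v^2 - 2.85*v - 5.48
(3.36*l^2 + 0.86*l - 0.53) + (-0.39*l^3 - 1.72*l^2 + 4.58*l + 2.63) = -0.39*l^3 + 1.64*l^2 + 5.44*l + 2.1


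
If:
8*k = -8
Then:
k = -1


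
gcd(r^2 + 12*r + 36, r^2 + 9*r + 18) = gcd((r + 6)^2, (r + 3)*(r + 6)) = r + 6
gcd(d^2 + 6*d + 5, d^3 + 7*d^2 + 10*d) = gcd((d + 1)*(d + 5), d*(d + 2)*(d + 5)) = d + 5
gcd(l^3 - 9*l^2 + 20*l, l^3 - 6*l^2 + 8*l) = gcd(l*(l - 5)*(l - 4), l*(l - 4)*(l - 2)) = l^2 - 4*l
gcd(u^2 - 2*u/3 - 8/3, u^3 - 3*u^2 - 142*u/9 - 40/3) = u + 4/3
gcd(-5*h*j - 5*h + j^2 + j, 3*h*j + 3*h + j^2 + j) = j + 1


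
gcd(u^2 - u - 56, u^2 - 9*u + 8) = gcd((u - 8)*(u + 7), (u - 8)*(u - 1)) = u - 8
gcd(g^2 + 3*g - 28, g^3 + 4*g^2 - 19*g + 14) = g + 7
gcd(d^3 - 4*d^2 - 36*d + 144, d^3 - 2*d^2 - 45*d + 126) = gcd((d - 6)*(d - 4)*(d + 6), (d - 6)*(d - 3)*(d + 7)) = d - 6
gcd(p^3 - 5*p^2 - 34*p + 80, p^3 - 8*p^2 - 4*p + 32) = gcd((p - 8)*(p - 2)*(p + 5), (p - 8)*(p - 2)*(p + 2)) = p^2 - 10*p + 16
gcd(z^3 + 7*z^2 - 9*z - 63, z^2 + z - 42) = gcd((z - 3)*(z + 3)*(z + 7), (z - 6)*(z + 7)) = z + 7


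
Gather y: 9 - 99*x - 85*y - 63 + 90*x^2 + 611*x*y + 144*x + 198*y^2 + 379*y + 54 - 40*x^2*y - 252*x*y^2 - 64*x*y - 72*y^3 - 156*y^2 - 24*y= 90*x^2 + 45*x - 72*y^3 + y^2*(42 - 252*x) + y*(-40*x^2 + 547*x + 270)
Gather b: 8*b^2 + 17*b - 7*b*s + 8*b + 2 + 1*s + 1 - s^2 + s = 8*b^2 + b*(25 - 7*s) - s^2 + 2*s + 3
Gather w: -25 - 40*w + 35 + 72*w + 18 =32*w + 28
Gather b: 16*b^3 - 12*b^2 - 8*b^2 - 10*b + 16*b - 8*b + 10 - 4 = 16*b^3 - 20*b^2 - 2*b + 6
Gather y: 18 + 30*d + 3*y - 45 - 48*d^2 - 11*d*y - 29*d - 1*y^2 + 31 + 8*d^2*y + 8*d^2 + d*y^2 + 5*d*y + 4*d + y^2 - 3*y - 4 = -40*d^2 + d*y^2 + 5*d + y*(8*d^2 - 6*d)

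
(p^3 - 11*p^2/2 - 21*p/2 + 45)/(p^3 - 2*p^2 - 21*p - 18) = (p - 5/2)/(p + 1)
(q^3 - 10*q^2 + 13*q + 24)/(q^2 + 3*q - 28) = (q^3 - 10*q^2 + 13*q + 24)/(q^2 + 3*q - 28)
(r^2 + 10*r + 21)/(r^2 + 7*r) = (r + 3)/r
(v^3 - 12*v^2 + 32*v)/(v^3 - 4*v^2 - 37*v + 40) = v*(v - 4)/(v^2 + 4*v - 5)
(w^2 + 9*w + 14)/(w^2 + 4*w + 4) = (w + 7)/(w + 2)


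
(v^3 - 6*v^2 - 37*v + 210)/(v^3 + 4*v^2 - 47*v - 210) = (v - 5)/(v + 5)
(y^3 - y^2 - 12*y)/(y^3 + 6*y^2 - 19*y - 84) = y/(y + 7)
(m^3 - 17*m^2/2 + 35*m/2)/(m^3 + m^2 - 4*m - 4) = m*(2*m^2 - 17*m + 35)/(2*(m^3 + m^2 - 4*m - 4))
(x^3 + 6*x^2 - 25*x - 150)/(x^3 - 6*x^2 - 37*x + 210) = (x + 5)/(x - 7)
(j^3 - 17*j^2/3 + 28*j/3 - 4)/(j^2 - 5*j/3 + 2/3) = (j^2 - 5*j + 6)/(j - 1)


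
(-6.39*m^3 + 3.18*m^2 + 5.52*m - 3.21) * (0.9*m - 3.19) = -5.751*m^4 + 23.2461*m^3 - 5.1762*m^2 - 20.4978*m + 10.2399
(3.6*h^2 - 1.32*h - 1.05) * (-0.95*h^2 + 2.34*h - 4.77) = -3.42*h^4 + 9.678*h^3 - 19.2633*h^2 + 3.8394*h + 5.0085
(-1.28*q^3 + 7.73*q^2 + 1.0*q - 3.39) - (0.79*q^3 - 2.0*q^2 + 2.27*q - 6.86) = -2.07*q^3 + 9.73*q^2 - 1.27*q + 3.47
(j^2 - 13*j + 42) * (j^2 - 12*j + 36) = j^4 - 25*j^3 + 234*j^2 - 972*j + 1512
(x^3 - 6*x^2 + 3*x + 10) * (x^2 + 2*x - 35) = x^5 - 4*x^4 - 44*x^3 + 226*x^2 - 85*x - 350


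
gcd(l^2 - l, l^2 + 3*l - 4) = l - 1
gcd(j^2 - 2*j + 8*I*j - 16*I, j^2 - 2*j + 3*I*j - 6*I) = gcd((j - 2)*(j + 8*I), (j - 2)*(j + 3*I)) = j - 2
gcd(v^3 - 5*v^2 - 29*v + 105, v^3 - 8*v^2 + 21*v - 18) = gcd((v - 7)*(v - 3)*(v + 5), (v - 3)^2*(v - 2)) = v - 3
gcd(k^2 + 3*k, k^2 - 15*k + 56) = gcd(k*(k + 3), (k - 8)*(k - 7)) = 1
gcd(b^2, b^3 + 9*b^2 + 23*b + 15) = 1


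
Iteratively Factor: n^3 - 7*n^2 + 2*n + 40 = (n + 2)*(n^2 - 9*n + 20) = (n - 5)*(n + 2)*(n - 4)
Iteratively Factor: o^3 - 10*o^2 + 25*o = (o - 5)*(o^2 - 5*o) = o*(o - 5)*(o - 5)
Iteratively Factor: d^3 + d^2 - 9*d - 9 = (d + 3)*(d^2 - 2*d - 3) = (d + 1)*(d + 3)*(d - 3)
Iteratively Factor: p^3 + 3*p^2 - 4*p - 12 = (p - 2)*(p^2 + 5*p + 6) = (p - 2)*(p + 3)*(p + 2)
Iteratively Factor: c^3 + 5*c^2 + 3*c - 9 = (c - 1)*(c^2 + 6*c + 9) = (c - 1)*(c + 3)*(c + 3)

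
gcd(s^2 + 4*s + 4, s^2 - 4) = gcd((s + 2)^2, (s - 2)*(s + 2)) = s + 2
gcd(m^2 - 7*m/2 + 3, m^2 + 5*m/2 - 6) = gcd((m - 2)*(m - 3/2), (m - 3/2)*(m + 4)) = m - 3/2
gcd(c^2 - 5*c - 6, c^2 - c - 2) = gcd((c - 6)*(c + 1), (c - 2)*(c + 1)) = c + 1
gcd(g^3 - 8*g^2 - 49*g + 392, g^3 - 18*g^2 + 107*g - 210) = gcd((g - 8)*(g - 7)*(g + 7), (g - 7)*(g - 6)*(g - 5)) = g - 7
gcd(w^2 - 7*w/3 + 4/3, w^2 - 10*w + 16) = 1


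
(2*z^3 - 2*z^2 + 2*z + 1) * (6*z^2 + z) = 12*z^5 - 10*z^4 + 10*z^3 + 8*z^2 + z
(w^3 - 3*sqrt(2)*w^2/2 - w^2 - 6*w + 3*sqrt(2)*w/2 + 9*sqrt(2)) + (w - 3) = w^3 - 3*sqrt(2)*w^2/2 - w^2 - 5*w + 3*sqrt(2)*w/2 - 3 + 9*sqrt(2)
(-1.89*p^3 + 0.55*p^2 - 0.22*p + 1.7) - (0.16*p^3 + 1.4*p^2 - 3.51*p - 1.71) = -2.05*p^3 - 0.85*p^2 + 3.29*p + 3.41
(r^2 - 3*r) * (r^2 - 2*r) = r^4 - 5*r^3 + 6*r^2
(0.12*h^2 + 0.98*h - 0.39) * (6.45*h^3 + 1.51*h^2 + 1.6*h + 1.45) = 0.774*h^5 + 6.5022*h^4 - 0.8437*h^3 + 1.1531*h^2 + 0.797*h - 0.5655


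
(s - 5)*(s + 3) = s^2 - 2*s - 15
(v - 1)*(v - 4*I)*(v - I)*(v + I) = v^4 - v^3 - 4*I*v^3 + v^2 + 4*I*v^2 - v - 4*I*v + 4*I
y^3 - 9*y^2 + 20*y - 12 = (y - 6)*(y - 2)*(y - 1)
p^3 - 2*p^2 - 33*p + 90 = (p - 5)*(p - 3)*(p + 6)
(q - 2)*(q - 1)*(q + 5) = q^3 + 2*q^2 - 13*q + 10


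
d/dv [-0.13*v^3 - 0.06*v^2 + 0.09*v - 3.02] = -0.39*v^2 - 0.12*v + 0.09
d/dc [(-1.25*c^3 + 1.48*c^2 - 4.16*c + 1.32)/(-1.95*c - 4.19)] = (4.875*c^3 + 12.8265*c^2 - 12.4024*c + 20.0044)/(3.8025*c^2 + 16.341*c + 17.5561)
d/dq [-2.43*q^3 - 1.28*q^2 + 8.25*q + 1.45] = -7.29*q^2 - 2.56*q + 8.25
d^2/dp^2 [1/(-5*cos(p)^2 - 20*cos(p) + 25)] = (4*sin(p)^4 - 38*sin(p)^2 + 5*cos(p) + 3*cos(3*p) - 8)/(5*(cos(p) - 1)^3*(cos(p) + 5)^3)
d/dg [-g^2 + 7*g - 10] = 7 - 2*g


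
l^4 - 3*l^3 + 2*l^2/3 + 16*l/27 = l*(l - 8/3)*(l - 2/3)*(l + 1/3)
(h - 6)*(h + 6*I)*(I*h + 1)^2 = -h^4 + 6*h^3 - 4*I*h^3 - 11*h^2 + 24*I*h^2 + 66*h + 6*I*h - 36*I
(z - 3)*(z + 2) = z^2 - z - 6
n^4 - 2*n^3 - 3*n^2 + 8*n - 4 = (n - 2)*(n - 1)^2*(n + 2)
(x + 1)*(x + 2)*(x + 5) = x^3 + 8*x^2 + 17*x + 10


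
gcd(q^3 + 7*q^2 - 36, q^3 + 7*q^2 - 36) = q^3 + 7*q^2 - 36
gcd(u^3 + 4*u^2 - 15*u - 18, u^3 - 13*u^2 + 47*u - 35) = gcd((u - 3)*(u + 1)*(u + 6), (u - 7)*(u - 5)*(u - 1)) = 1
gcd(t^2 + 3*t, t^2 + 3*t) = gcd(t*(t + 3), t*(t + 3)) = t^2 + 3*t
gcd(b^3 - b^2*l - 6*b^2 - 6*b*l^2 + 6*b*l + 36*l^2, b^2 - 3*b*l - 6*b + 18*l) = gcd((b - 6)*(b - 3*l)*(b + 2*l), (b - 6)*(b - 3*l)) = b^2 - 3*b*l - 6*b + 18*l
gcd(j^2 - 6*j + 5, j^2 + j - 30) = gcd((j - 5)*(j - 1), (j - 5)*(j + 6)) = j - 5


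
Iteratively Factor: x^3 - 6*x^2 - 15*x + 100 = (x + 4)*(x^2 - 10*x + 25) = (x - 5)*(x + 4)*(x - 5)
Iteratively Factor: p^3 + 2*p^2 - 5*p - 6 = (p + 3)*(p^2 - p - 2) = (p - 2)*(p + 3)*(p + 1)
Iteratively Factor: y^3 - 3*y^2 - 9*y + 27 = (y - 3)*(y^2 - 9) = (y - 3)*(y + 3)*(y - 3)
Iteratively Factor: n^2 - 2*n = (n)*(n - 2)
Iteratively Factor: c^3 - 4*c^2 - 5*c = (c)*(c^2 - 4*c - 5) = c*(c - 5)*(c + 1)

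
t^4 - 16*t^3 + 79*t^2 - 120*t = t*(t - 8)*(t - 5)*(t - 3)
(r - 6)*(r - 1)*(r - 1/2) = r^3 - 15*r^2/2 + 19*r/2 - 3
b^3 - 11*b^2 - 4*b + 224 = (b - 8)*(b - 7)*(b + 4)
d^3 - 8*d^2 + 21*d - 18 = (d - 3)^2*(d - 2)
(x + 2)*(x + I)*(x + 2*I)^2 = x^4 + 2*x^3 + 5*I*x^3 - 8*x^2 + 10*I*x^2 - 16*x - 4*I*x - 8*I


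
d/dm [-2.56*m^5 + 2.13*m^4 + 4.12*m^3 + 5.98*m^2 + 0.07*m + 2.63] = -12.8*m^4 + 8.52*m^3 + 12.36*m^2 + 11.96*m + 0.07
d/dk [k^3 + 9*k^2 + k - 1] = 3*k^2 + 18*k + 1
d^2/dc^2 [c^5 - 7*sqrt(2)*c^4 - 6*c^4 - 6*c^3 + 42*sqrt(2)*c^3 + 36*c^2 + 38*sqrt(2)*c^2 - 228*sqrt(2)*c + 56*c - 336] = 20*c^3 - 84*sqrt(2)*c^2 - 72*c^2 - 36*c + 252*sqrt(2)*c + 72 + 76*sqrt(2)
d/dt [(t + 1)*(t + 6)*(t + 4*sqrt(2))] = 3*t^2 + 8*sqrt(2)*t + 14*t + 6 + 28*sqrt(2)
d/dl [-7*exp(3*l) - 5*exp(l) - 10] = (-21*exp(2*l) - 5)*exp(l)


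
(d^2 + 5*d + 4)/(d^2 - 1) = (d + 4)/(d - 1)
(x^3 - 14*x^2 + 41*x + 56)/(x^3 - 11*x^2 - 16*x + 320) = (x^2 - 6*x - 7)/(x^2 - 3*x - 40)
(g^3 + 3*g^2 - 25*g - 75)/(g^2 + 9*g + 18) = (g^2 - 25)/(g + 6)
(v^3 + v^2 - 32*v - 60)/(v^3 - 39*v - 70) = (v - 6)/(v - 7)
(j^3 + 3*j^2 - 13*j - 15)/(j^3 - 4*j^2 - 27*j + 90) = (j + 1)/(j - 6)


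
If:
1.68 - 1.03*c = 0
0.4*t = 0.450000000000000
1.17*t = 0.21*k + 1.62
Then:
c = 1.63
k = -1.45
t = 1.12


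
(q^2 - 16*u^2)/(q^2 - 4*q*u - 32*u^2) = (q - 4*u)/(q - 8*u)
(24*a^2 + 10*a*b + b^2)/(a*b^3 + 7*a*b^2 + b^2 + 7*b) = (24*a^2 + 10*a*b + b^2)/(b*(a*b^2 + 7*a*b + b + 7))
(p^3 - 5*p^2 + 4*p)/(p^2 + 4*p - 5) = p*(p - 4)/(p + 5)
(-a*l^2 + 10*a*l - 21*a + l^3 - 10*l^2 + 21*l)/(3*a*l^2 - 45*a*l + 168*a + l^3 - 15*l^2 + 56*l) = (-a*l + 3*a + l^2 - 3*l)/(3*a*l - 24*a + l^2 - 8*l)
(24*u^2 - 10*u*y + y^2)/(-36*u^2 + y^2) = (-4*u + y)/(6*u + y)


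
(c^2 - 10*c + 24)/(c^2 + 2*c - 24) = (c - 6)/(c + 6)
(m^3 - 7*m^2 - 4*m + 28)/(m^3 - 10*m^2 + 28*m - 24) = (m^2 - 5*m - 14)/(m^2 - 8*m + 12)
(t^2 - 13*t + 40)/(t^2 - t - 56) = (t - 5)/(t + 7)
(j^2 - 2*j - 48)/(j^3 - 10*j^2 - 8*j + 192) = (j + 6)/(j^2 - 2*j - 24)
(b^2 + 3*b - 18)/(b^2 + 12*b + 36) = (b - 3)/(b + 6)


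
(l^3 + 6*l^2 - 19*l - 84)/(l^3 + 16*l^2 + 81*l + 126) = (l - 4)/(l + 6)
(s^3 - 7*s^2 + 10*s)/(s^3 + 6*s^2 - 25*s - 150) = s*(s - 2)/(s^2 + 11*s + 30)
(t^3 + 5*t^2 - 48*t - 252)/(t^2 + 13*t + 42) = (t^2 - t - 42)/(t + 7)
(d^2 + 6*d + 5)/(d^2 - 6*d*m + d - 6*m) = (d + 5)/(d - 6*m)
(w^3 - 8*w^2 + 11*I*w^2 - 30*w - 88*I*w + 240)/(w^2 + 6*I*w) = w - 8 + 5*I - 40*I/w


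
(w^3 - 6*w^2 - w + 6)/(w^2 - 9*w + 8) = (w^2 - 5*w - 6)/(w - 8)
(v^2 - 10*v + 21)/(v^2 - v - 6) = (v - 7)/(v + 2)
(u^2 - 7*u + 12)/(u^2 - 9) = (u - 4)/(u + 3)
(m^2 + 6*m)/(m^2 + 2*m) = (m + 6)/(m + 2)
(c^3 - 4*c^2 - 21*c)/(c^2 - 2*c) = (c^2 - 4*c - 21)/(c - 2)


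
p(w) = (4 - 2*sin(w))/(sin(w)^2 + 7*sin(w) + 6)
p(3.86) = 2.91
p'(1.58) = 0.00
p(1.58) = 0.14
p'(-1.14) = -59.98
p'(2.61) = 0.39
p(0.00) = 0.67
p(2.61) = 0.30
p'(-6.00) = -0.63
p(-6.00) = 0.43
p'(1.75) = 0.04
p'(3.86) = 7.65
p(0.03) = 0.63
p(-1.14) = 12.51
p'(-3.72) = 0.36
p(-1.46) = 195.07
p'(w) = (4 - 2*sin(w))*(-2*sin(w)*cos(w) - 7*cos(w))/(sin(w)^2 + 7*sin(w) + 6)^2 - 2*cos(w)/(sin(w)^2 + 7*sin(w) + 6)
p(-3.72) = 0.29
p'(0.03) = -1.04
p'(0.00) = -1.11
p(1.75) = 0.15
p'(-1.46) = -3529.09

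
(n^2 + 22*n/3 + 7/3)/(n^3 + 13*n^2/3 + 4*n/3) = (n + 7)/(n*(n + 4))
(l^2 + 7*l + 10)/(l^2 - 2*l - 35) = (l + 2)/(l - 7)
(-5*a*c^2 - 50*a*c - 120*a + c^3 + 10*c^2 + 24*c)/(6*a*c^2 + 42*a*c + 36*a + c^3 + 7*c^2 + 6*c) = (-5*a*c - 20*a + c^2 + 4*c)/(6*a*c + 6*a + c^2 + c)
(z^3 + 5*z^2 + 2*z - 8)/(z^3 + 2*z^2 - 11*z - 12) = (z^2 + z - 2)/(z^2 - 2*z - 3)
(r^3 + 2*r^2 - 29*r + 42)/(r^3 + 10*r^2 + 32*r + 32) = (r^3 + 2*r^2 - 29*r + 42)/(r^3 + 10*r^2 + 32*r + 32)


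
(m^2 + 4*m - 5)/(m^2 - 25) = (m - 1)/(m - 5)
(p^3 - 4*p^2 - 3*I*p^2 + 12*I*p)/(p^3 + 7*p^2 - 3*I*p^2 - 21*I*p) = (p - 4)/(p + 7)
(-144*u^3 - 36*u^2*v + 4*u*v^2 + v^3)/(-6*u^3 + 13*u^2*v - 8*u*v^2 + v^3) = (24*u^2 + 10*u*v + v^2)/(u^2 - 2*u*v + v^2)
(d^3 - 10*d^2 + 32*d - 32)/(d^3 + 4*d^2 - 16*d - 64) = (d^2 - 6*d + 8)/(d^2 + 8*d + 16)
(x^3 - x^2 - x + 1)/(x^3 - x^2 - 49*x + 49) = (x^2 - 1)/(x^2 - 49)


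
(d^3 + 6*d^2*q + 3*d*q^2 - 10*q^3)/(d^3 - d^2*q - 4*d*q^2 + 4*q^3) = (-d - 5*q)/(-d + 2*q)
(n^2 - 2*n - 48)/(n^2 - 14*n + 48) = (n + 6)/(n - 6)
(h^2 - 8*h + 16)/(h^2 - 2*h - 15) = (-h^2 + 8*h - 16)/(-h^2 + 2*h + 15)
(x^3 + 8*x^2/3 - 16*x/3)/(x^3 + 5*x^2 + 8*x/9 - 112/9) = 3*x/(3*x + 7)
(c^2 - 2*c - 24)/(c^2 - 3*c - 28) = (c - 6)/(c - 7)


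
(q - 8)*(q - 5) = q^2 - 13*q + 40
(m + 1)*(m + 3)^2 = m^3 + 7*m^2 + 15*m + 9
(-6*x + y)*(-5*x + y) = 30*x^2 - 11*x*y + y^2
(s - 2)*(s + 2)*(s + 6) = s^3 + 6*s^2 - 4*s - 24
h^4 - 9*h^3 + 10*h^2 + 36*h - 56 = (h - 7)*(h - 2)^2*(h + 2)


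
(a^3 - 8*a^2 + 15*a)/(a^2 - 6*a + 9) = a*(a - 5)/(a - 3)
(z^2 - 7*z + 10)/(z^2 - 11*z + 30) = (z - 2)/(z - 6)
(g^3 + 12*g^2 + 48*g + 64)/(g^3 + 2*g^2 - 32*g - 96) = (g + 4)/(g - 6)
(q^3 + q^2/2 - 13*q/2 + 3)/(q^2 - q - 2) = (2*q^2 + 5*q - 3)/(2*(q + 1))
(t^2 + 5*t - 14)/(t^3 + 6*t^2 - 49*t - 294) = (t - 2)/(t^2 - t - 42)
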